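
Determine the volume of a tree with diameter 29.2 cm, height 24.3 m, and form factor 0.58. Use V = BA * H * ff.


(D/200)^2 = (29.2/200)^2 = 0.146^2 = 0.021316
BA = 3.141593 * 0.021316 = 0.0669662 m^2
V = 0.0669662 * 24.3 * 0.58 = 0.943822 ≈ 0.944 m^3

0.944 m^3


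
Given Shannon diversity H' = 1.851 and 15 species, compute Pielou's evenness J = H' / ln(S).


ln(15) = 2.70805
J = H' / ln(S) = 1.851 / 2.70805 = 0.683518 ≈ 0.6835

0.6835


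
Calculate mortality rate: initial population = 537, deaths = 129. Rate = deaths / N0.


Mortality rate = 129 / 537 = 0.240223 ≈ 0.2402

0.2402


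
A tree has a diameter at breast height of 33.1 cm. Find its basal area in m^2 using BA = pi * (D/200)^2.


D/200 = 33.1/200 = 0.1655 m
(D/200)^2 = 0.1655^2 = 0.02739025
BA = 3.141593 * 0.02739025 = 0.0860490 ≈ 0.0860 m^2

0.0860 m^2


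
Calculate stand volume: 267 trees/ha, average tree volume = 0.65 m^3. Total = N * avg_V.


V_stand = 267 * 0.65 = 173.55 ≈ 173.6 m^3/ha

173.6 m^3/ha


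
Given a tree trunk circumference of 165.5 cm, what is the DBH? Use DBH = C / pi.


DBH = C / pi = 165.5 / 3.141593 = 52.6803 ≈ 52.68 cm

52.68 cm


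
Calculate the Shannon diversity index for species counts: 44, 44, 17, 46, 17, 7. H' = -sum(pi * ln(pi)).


Total N = 44 + 44 + 17 + 46 + 17 + 7 = 175
Per-species terms:
  p = 44/175 = 0.251429; ln(p) = -1.380595; p*ln(p) = 0.251429 * (-1.380595) = -0.347122
  p = 44/175 = 0.251429; ln(p) = -1.380595; p*ln(p) = 0.251429 * (-1.380595) = -0.347122
  p = 17/175 = 0.097143; ln(p) = -2.331571; p*ln(p) = 0.097143 * (-2.331571) = -0.226496
  p = 46/175 = 0.262857; ln(p) = -1.336145; p*ln(p) = 0.262857 * (-1.336145) = -0.351215
  p = 17/175 = 0.097143; ln(p) = -2.331571; p*ln(p) = 0.097143 * (-2.331571) = -0.226496
  p = 7/175 = 0.040000; ln(p) = -3.218876; p*ln(p) = 0.040000 * (-3.218876) = -0.128755
sum(p*ln(p)) = (-0.347122) + (-0.347122) + (-0.226496) + (-0.351215) + (-0.226496) + (-0.128755) = -1.627206
H' = -(-1.627206) = 1.627206 ≈ 1.6272

1.6272


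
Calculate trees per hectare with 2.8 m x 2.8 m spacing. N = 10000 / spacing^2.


N = 10000 / 2.8^2 = 10000 / 7.84 = 1275.51 ≈ 1276 trees/ha

1276 trees/ha


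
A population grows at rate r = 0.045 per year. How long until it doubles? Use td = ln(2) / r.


td = ln(2) / 0.045 = 0.693147 / 0.045 = 15.4033 ≈ 15.4 years

15.4 years


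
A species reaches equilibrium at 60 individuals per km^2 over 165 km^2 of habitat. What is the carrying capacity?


K = 60 * 165 = 9900 individuals

9900 individuals


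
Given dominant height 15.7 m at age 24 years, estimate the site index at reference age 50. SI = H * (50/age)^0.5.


50/24 = 2.08333
(2.08333)^0.5 = 1.44337
SI = 15.7 * 1.44337 = 22.6609 ≈ 22.7 m

22.7 m


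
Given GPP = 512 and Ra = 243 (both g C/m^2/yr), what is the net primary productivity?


NPP = GPP - Ra = 512 - 243 = 269 g C/m^2/yr

269 g C/m^2/yr


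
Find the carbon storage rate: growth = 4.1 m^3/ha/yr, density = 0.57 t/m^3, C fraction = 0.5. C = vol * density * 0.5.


C = 4.1 * 0.57 * 0.5 = 1.1685 ≈ 1.17 t C/ha/yr

1.17 t C/ha/yr


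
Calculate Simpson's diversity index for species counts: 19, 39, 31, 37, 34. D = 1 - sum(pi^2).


Total N = 19 + 39 + 31 + 37 + 34 = 160
Per-species terms:
  p = 19/160 = 0.118750; p^2 = 0.118750^2 = 0.014102
  p = 39/160 = 0.243750; p^2 = 0.243750^2 = 0.059414
  p = 31/160 = 0.193750; p^2 = 0.193750^2 = 0.037539
  p = 37/160 = 0.231250; p^2 = 0.231250^2 = 0.053477
  p = 34/160 = 0.212500; p^2 = 0.212500^2 = 0.045156
sum(p^2) = 0.014102 + 0.059414 + 0.037539 + 0.053477 + 0.045156 = 0.209688
D = 1 - 0.209688 = 0.790312 ≈ 0.7903

0.7903


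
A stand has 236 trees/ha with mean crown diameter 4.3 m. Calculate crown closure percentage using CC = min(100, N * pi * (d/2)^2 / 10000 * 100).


(d/2)^2 = (4.3/2)^2 = 2.15^2 = 4.6225
Crown area = 3.141593 * 4.6225 = 14.5220 m^2
N * area / 10000 * 100 = 236 * 14.5220 / 10000 * 100 = 34.2719
CC = min(100, 34.2719) = 34.2719 ≈ 34.3%

34.3%


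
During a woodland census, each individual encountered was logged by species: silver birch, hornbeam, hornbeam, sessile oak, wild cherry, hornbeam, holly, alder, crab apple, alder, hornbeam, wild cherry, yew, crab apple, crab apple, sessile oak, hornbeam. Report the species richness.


Total individuals logged = 17
Distinct species (count of individuals): silver birch (1), hornbeam (5), sessile oak (2), wild cherry (2), holly (1), alder (2), crab apple (3), yew (1)
Species richness = number of distinct species = 8

8


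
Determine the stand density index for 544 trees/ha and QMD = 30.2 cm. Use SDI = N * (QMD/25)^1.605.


QMD/25 = 30.2/25 = 1.208
(1.208)^1.605 = exp(1.605 * ln(1.208)) = exp(1.605 * 0.188966) = exp(0.303290) = 1.35431
SDI = 544 * 1.35431 = 736.745 ≈ 737

737


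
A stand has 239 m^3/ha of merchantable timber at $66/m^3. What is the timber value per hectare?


Value = 239 * 66 = $15774/ha

$15774/ha


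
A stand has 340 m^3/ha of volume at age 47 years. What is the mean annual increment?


MAI = 340 / 47 = 7.2340 ≈ 7.23 m^3/ha/yr

7.23 m^3/ha/yr


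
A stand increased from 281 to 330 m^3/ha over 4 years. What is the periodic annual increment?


PAI = (V2 - V1) / period = (330 - 281) / 4 = 49 / 4 = 12.25 m^3/ha/yr

12.25 m^3/ha/yr


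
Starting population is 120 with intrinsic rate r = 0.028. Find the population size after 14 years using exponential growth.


r*t = 0.028 * 14 = 0.392
exp(0.392) = 1.47994
N = 120 * 1.47994 = 177.593 ≈ 178

178


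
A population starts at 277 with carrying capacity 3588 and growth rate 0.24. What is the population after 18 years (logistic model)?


(K - N0)/N0 = (3588 - 277)/277 = 3311/277 = 11.9531
r*t = 0.24 * 18 = 4.32; exp(-4.32) = 0.0132999
11.9531 * 0.0132999 = 0.158975
1 + 0.158975 = 1.15898
N = 3588 / 1.15898 = 3095.83 ≈ 3096

3096


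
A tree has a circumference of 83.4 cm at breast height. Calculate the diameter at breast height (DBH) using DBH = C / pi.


DBH = C / pi = 83.4 / 3.141593 = 26.5470 ≈ 26.55 cm

26.55 cm


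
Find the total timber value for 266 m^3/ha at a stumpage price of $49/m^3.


Value = 266 * 49 = $13034/ha

$13034/ha


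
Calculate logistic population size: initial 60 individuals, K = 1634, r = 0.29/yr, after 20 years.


(K - N0)/N0 = (1634 - 60)/60 = 1574/60 = 26.2333
r*t = 0.29 * 20 = 5.8; exp(-5.8) = 0.00302755
26.2333 * 0.00302755 = 0.0794226
1 + 0.0794226 = 1.07942
N = 1634 / 1.07942 = 1513.78 ≈ 1514

1514


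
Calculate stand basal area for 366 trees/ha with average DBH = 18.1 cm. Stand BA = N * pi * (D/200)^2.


(D/200)^2 = (18.1/200)^2 = 0.0905^2 = 0.00819025
Individual BA = 3.141593 * 0.00819025 = 0.0257304 m^2
Stand BA = 366 * 0.0257304 = 9.41733 ≈ 9.42 m^2/ha

9.42 m^2/ha


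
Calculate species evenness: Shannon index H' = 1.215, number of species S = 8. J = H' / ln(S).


ln(8) = 2.07944
J = H' / ln(S) = 1.215 / 2.07944 = 0.584292 ≈ 0.5843

0.5843


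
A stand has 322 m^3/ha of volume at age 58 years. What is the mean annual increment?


MAI = 322 / 58 = 5.5517 ≈ 5.55 m^3/ha/yr

5.55 m^3/ha/yr


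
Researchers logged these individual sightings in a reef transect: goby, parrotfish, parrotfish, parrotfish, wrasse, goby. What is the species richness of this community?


Total individuals logged = 6
Distinct species (count of individuals): goby (2), parrotfish (3), wrasse (1)
Species richness = number of distinct species = 3

3


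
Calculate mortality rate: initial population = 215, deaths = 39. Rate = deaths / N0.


Mortality rate = 39 / 215 = 0.181395 ≈ 0.1814

0.1814


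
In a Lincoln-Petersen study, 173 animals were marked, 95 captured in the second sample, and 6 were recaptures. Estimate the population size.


N = M * C / R = 173 * 95 / 6 = 16435 / 6 = 2739.17 ≈ 2739

2739 individuals


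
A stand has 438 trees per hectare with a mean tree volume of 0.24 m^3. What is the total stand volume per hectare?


V_stand = 438 * 0.24 = 105.12 ≈ 105.1 m^3/ha

105.1 m^3/ha


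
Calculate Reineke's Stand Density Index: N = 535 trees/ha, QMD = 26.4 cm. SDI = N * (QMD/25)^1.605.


QMD/25 = 26.4/25 = 1.056
(1.056)^1.605 = exp(1.605 * ln(1.056)) = exp(1.605 * 0.0544882) = exp(0.0874536) = 1.09139
SDI = 535 * 1.09139 = 583.894 ≈ 584

584


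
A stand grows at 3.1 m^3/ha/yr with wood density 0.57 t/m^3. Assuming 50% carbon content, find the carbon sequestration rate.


C = 3.1 * 0.57 * 0.5 = 0.8835 ≈ 0.88 t C/ha/yr

0.88 t C/ha/yr


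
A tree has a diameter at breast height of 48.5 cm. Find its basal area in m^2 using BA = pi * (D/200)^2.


D/200 = 48.5/200 = 0.2425 m
(D/200)^2 = 0.2425^2 = 0.05880625
BA = 3.141593 * 0.05880625 = 0.184745 ≈ 0.1847 m^2

0.1847 m^2


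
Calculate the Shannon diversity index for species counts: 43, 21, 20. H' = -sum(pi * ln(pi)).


Total N = 43 + 21 + 20 = 84
Per-species terms:
  p = 43/84 = 0.511905; ln(p) = -0.669616; p*ln(p) = 0.511905 * (-0.669616) = -0.342780
  p = 21/84 = 0.250000; ln(p) = -1.386294; p*ln(p) = 0.250000 * (-1.386294) = -0.346574
  p = 20/84 = 0.238095; ln(p) = -1.435086; p*ln(p) = 0.238095 * (-1.435086) = -0.341687
sum(p*ln(p)) = (-0.342780) + (-0.346574) + (-0.341687) = -1.031041
H' = -(-1.031041) = 1.031041 ≈ 1.0310

1.0310


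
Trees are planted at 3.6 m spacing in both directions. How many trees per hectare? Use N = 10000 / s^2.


N = 10000 / 3.6^2 = 10000 / 12.96 = 771.605 ≈ 772 trees/ha

772 trees/ha


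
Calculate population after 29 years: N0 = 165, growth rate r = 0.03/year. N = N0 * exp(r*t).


r*t = 0.03 * 29 = 0.87
exp(0.87) = 2.38691
N = 165 * 2.38691 = 393.840 ≈ 394

394


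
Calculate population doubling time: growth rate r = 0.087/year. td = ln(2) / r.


td = ln(2) / 0.087 = 0.693147 / 0.087 = 7.96721 ≈ 8.0 years

8.0 years


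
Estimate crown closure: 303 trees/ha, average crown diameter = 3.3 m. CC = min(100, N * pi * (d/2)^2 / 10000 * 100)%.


(d/2)^2 = (3.3/2)^2 = 1.65^2 = 2.7225
Crown area = 3.141593 * 2.7225 = 8.55299 m^2
N * area / 10000 * 100 = 303 * 8.55299 / 10000 * 100 = 25.9156
CC = min(100, 25.9156) = 25.9156 ≈ 25.9%

25.9%


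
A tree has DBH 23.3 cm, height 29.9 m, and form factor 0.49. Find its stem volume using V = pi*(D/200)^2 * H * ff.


(D/200)^2 = (23.3/200)^2 = 0.1165^2 = 0.01357225
BA = 3.141593 * 0.01357225 = 0.0426385 m^2
V = 0.0426385 * 29.9 * 0.49 = 0.624697 ≈ 0.625 m^3

0.625 m^3


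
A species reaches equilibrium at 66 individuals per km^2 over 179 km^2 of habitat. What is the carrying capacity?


K = 66 * 179 = 11814 individuals

11814 individuals


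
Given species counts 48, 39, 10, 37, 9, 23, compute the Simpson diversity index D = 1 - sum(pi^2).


Total N = 48 + 39 + 10 + 37 + 9 + 23 = 166
Per-species terms:
  p = 48/166 = 0.289157; p^2 = 0.289157^2 = 0.083612
  p = 39/166 = 0.234940; p^2 = 0.234940^2 = 0.055197
  p = 10/166 = 0.060241; p^2 = 0.060241^2 = 0.003629
  p = 37/166 = 0.222892; p^2 = 0.222892^2 = 0.049681
  p = 9/166 = 0.054217; p^2 = 0.054217^2 = 0.002939
  p = 23/166 = 0.138554; p^2 = 0.138554^2 = 0.019197
sum(p^2) = 0.083612 + 0.055197 + 0.003629 + 0.049681 + 0.002939 + 0.019197 = 0.214255
D = 1 - 0.214255 = 0.785745 ≈ 0.7857

0.7857


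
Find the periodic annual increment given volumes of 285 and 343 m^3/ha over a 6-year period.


PAI = (V2 - V1) / period = (343 - 285) / 6 = 58 / 6 = 9.6667 ≈ 9.67 m^3/ha/yr

9.67 m^3/ha/yr


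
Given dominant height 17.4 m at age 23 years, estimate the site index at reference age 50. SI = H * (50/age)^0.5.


50/23 = 2.17391
(2.17391)^0.5 = 1.47442
SI = 17.4 * 1.47442 = 25.6549 ≈ 25.7 m

25.7 m


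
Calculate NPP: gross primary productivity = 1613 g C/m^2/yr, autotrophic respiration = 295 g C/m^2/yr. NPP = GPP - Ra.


NPP = GPP - Ra = 1613 - 295 = 1318 g C/m^2/yr

1318 g C/m^2/yr


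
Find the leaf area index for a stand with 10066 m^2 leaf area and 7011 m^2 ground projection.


LAI = 10066 / 7011 = 1.4357 ≈ 1.44

1.44


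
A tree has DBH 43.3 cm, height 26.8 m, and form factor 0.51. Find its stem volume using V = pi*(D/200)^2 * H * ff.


(D/200)^2 = (43.3/200)^2 = 0.2165^2 = 0.04687225
BA = 3.141593 * 0.04687225 = 0.147254 m^2
V = 0.147254 * 26.8 * 0.51 = 2.01267 ≈ 2.013 m^3

2.013 m^3


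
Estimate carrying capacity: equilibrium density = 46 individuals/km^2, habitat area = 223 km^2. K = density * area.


K = 46 * 223 = 10258 individuals

10258 individuals


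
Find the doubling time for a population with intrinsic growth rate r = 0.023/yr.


td = ln(2) / 0.023 = 0.693147 / 0.023 = 30.1368 ≈ 30.1 years

30.1 years


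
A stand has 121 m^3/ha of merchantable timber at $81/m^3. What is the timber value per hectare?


Value = 121 * 81 = $9801/ha

$9801/ha


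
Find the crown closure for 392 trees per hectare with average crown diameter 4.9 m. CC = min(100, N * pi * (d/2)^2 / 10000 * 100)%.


(d/2)^2 = (4.9/2)^2 = 2.45^2 = 6.0025
Crown area = 3.141593 * 6.0025 = 18.8574 m^2
N * area / 10000 * 100 = 392 * 18.8574 / 10000 * 100 = 73.9210
CC = min(100, 73.9210) = 73.9210 ≈ 73.9%

73.9%


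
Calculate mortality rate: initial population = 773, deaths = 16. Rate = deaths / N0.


Mortality rate = 16 / 773 = 0.020699 ≈ 0.0207

0.0207


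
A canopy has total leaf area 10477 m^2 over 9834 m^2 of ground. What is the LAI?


LAI = 10477 / 9834 = 1.0654 ≈ 1.07

1.07


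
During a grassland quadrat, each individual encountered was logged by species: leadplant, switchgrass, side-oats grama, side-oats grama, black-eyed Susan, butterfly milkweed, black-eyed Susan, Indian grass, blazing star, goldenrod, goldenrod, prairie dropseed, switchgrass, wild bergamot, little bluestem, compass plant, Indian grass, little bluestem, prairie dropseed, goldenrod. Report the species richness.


Total individuals logged = 20
Distinct species (count of individuals): leadplant (1), switchgrass (2), side-oats grama (2), black-eyed Susan (2), butterfly milkweed (1), Indian grass (2), blazing star (1), goldenrod (3), prairie dropseed (2), wild bergamot (1), little bluestem (2), compass plant (1)
Species richness = number of distinct species = 12

12


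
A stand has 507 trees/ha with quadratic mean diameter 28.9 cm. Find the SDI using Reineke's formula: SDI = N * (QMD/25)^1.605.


QMD/25 = 28.9/25 = 1.156
(1.156)^1.605 = exp(1.605 * ln(1.156)) = exp(1.605 * 0.144966) = exp(0.232670) = 1.26196
SDI = 507 * 1.26196 = 639.814 ≈ 640

640


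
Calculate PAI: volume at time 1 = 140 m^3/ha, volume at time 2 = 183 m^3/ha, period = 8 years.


PAI = (V2 - V1) / period = (183 - 140) / 8 = 43 / 8 = 5.3750 ≈ 5.38 m^3/ha/yr

5.38 m^3/ha/yr


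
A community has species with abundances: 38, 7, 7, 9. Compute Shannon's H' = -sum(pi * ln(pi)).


Total N = 38 + 7 + 7 + 9 = 61
Per-species terms:
  p = 38/61 = 0.622951; ln(p) = -0.473287; p*ln(p) = 0.622951 * (-0.473287) = -0.294835
  p = 7/61 = 0.114754; ln(p) = -2.164965; p*ln(p) = 0.114754 * (-2.164965) = -0.248438
  p = 7/61 = 0.114754; ln(p) = -2.164965; p*ln(p) = 0.114754 * (-2.164965) = -0.248438
  p = 9/61 = 0.147541; ln(p) = -1.913649; p*ln(p) = 0.147541 * (-1.913649) = -0.282342
sum(p*ln(p)) = (-0.294835) + (-0.248438) + (-0.248438) + (-0.282342) = -1.074053
H' = -(-1.074053) = 1.074053 ≈ 1.0741

1.0741


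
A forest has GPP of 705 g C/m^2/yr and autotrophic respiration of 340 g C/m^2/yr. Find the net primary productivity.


NPP = GPP - Ra = 705 - 340 = 365 g C/m^2/yr

365 g C/m^2/yr


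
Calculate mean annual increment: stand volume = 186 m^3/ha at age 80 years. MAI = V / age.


MAI = 186 / 80 = 2.3250 ≈ 2.33 m^3/ha/yr

2.33 m^3/ha/yr


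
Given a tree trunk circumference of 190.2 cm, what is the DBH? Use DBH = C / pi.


DBH = C / pi = 190.2 / 3.141593 = 60.5425 ≈ 60.54 cm

60.54 cm


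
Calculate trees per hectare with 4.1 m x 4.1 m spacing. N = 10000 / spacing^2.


N = 10000 / 4.1^2 = 10000 / 16.81 = 594.884 ≈ 595 trees/ha

595 trees/ha


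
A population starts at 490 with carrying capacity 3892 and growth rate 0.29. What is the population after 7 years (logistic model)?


(K - N0)/N0 = (3892 - 490)/490 = 3402/490 = 6.94286
r*t = 0.29 * 7 = 2.03; exp(-2.03) = 0.131336
6.94286 * 0.131336 = 0.911847
1 + 0.911847 = 1.91185
N = 3892 / 1.91185 = 2035.72 ≈ 2036

2036


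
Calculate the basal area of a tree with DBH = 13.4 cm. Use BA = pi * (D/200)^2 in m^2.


D/200 = 13.4/200 = 0.067 m
(D/200)^2 = 0.067^2 = 0.004489
BA = 3.141593 * 0.004489 = 0.0141026 ≈ 0.0141 m^2

0.0141 m^2


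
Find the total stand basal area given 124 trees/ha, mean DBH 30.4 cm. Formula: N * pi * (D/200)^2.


(D/200)^2 = (30.4/200)^2 = 0.152^2 = 0.023104
Individual BA = 3.141593 * 0.023104 = 0.0725834 m^2
Stand BA = 124 * 0.0725834 = 9.00034 ≈ 9.00 m^2/ha

9.00 m^2/ha


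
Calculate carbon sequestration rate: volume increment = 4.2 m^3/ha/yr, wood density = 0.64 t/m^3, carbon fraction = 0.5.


C = 4.2 * 0.64 * 0.5 = 1.344 ≈ 1.34 t C/ha/yr

1.34 t C/ha/yr


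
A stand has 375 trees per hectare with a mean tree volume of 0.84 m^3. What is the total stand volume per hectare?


V_stand = 375 * 0.84 = 315.0 m^3/ha

315.0 m^3/ha


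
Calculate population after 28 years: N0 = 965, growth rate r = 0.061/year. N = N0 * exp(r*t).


r*t = 0.061 * 28 = 1.708
exp(1.708) = 5.51791
N = 965 * 5.51791 = 5324.78 ≈ 5325

5325


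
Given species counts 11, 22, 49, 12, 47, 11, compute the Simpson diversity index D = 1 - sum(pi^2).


Total N = 11 + 22 + 49 + 12 + 47 + 11 = 152
Per-species terms:
  p = 11/152 = 0.072368; p^2 = 0.072368^2 = 0.005237
  p = 22/152 = 0.144737; p^2 = 0.144737^2 = 0.020949
  p = 49/152 = 0.322368; p^2 = 0.322368^2 = 0.103921
  p = 12/152 = 0.078947; p^2 = 0.078947^2 = 0.006233
  p = 47/152 = 0.309211; p^2 = 0.309211^2 = 0.095611
  p = 11/152 = 0.072368; p^2 = 0.072368^2 = 0.005237
sum(p^2) = 0.005237 + 0.020949 + 0.103921 + 0.006233 + 0.095611 + 0.005237 = 0.237188
D = 1 - 0.237188 = 0.762812 ≈ 0.7628

0.7628


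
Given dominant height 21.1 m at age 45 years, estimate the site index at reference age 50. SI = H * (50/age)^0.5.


50/45 = 1.11111
(1.11111)^0.5 = 1.05409
SI = 21.1 * 1.05409 = 22.2413 ≈ 22.2 m

22.2 m


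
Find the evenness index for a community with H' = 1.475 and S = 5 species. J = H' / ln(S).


ln(5) = 1.60944
J = H' / ln(S) = 1.475 / 1.60944 = 0.916468 ≈ 0.9165

0.9165


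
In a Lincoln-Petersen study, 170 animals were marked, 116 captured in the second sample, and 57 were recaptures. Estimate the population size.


N = M * C / R = 170 * 116 / 57 = 19720 / 57 = 345.96 ≈ 346

346 individuals


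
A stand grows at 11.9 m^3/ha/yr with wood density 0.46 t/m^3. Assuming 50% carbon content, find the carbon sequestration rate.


C = 11.9 * 0.46 * 0.5 = 2.737 ≈ 2.74 t C/ha/yr

2.74 t C/ha/yr


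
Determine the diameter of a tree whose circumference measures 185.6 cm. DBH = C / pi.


DBH = C / pi = 185.6 / 3.141593 = 59.0783 ≈ 59.08 cm

59.08 cm


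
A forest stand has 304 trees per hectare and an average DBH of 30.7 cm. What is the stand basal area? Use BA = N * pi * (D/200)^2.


(D/200)^2 = (30.7/200)^2 = 0.1535^2 = 0.02356225
Individual BA = 3.141593 * 0.02356225 = 0.0740230 m^2
Stand BA = 304 * 0.0740230 = 22.5030 ≈ 22.50 m^2/ha

22.50 m^2/ha


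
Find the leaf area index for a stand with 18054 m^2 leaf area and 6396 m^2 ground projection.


LAI = 18054 / 6396 = 2.8227 ≈ 2.82

2.82


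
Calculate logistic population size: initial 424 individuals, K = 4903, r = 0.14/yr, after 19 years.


(K - N0)/N0 = (4903 - 424)/424 = 4479/424 = 10.5637
r*t = 0.14 * 19 = 2.66; exp(-2.66) = 0.0699482
10.5637 * 0.0699482 = 0.738912
1 + 0.738912 = 1.73891
N = 4903 / 1.73891 = 2819.58 ≈ 2820

2820


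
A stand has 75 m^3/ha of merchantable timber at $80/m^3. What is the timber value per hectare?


Value = 75 * 80 = $6000/ha

$6000/ha


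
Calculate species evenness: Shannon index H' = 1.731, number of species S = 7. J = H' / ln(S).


ln(7) = 1.94591
J = H' / ln(S) = 1.731 / 1.94591 = 0.889558 ≈ 0.8896

0.8896


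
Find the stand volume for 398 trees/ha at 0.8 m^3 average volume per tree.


V_stand = 398 * 0.8 = 318.4 m^3/ha

318.4 m^3/ha


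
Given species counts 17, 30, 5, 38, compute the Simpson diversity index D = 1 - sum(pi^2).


Total N = 17 + 30 + 5 + 38 = 90
Per-species terms:
  p = 17/90 = 0.188889; p^2 = 0.188889^2 = 0.035679
  p = 30/90 = 0.333333; p^2 = 0.333333^2 = 0.111111
  p = 5/90 = 0.055556; p^2 = 0.055556^2 = 0.003086
  p = 38/90 = 0.422222; p^2 = 0.422222^2 = 0.178271
sum(p^2) = 0.035679 + 0.111111 + 0.003086 + 0.178271 = 0.328147
D = 1 - 0.328147 = 0.671853 ≈ 0.6719

0.6719


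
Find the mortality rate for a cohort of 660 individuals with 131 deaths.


Mortality rate = 131 / 660 = 0.198485 ≈ 0.1985

0.1985


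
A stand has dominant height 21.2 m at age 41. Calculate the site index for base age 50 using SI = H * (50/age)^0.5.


50/41 = 1.21951
(1.21951)^0.5 = 1.10431
SI = 21.2 * 1.10431 = 23.4114 ≈ 23.4 m

23.4 m


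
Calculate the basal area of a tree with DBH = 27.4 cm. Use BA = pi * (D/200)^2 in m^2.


D/200 = 27.4/200 = 0.137 m
(D/200)^2 = 0.137^2 = 0.018769
BA = 3.141593 * 0.018769 = 0.0589646 ≈ 0.0590 m^2

0.0590 m^2


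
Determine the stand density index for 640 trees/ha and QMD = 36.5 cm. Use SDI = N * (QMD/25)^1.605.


QMD/25 = 36.5/25 = 1.46
(1.46)^1.605 = exp(1.605 * ln(1.46)) = exp(1.605 * 0.378436) = exp(0.607390) = 1.83563
SDI = 640 * 1.83563 = 1174.80 ≈ 1175

1175


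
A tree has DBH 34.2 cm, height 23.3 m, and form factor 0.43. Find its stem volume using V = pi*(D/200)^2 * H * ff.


(D/200)^2 = (34.2/200)^2 = 0.171^2 = 0.029241
BA = 3.141593 * 0.029241 = 0.0918633 m^2
V = 0.0918633 * 23.3 * 0.43 = 0.920378 ≈ 0.920 m^3

0.920 m^3


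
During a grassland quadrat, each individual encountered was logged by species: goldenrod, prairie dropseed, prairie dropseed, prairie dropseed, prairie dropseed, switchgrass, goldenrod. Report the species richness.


Total individuals logged = 7
Distinct species (count of individuals): goldenrod (2), prairie dropseed (4), switchgrass (1)
Species richness = number of distinct species = 3

3


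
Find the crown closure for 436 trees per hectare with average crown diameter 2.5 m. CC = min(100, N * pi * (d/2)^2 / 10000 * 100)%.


(d/2)^2 = (2.5/2)^2 = 1.25^2 = 1.5625
Crown area = 3.141593 * 1.5625 = 4.90874 m^2
N * area / 10000 * 100 = 436 * 4.90874 / 10000 * 100 = 21.4021
CC = min(100, 21.4021) = 21.4021 ≈ 21.4%

21.4%


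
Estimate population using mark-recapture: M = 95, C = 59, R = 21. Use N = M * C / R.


N = M * C / R = 95 * 59 / 21 = 5605 / 21 = 266.90 ≈ 267

267 individuals


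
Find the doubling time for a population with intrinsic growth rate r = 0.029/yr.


td = ln(2) / 0.029 = 0.693147 / 0.029 = 23.9016 ≈ 23.9 years

23.9 years


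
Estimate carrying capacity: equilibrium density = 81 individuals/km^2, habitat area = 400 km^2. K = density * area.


K = 81 * 400 = 32400 individuals

32400 individuals


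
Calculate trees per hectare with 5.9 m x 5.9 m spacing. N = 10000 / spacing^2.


N = 10000 / 5.9^2 = 10000 / 34.81 = 287.274 ≈ 287 trees/ha

287 trees/ha


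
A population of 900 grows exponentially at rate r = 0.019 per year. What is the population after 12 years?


r*t = 0.019 * 12 = 0.228
exp(0.228) = 1.25609
N = 900 * 1.25609 = 1130.48 ≈ 1130

1130


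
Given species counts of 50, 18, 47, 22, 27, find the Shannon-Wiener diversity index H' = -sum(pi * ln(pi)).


Total N = 50 + 18 + 47 + 22 + 27 = 164
Per-species terms:
  p = 50/164 = 0.304878; ln(p) = -1.187844; p*ln(p) = 0.304878 * (-1.187844) = -0.362148
  p = 18/164 = 0.109756; ln(p) = -2.209496; p*ln(p) = 0.109756 * (-2.209496) = -0.242505
  p = 47/164 = 0.286585; ln(p) = -1.249720; p*ln(p) = 0.286585 * (-1.249720) = -0.358151
  p = 22/164 = 0.134146; ln(p) = -2.008827; p*ln(p) = 0.134146 * (-2.008827) = -0.269476
  p = 27/164 = 0.164634; ln(p) = -1.804030; p*ln(p) = 0.164634 * (-1.804030) = -0.297005
sum(p*ln(p)) = (-0.362148) + (-0.242505) + (-0.358151) + (-0.269476) + (-0.297005) = -1.529285
H' = -(-1.529285) = 1.529285 ≈ 1.5293

1.5293


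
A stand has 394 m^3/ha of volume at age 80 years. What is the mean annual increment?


MAI = 394 / 80 = 4.9250 ≈ 4.93 m^3/ha/yr

4.93 m^3/ha/yr


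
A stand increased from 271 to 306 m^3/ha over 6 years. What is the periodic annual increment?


PAI = (V2 - V1) / period = (306 - 271) / 6 = 35 / 6 = 5.8333 ≈ 5.83 m^3/ha/yr

5.83 m^3/ha/yr


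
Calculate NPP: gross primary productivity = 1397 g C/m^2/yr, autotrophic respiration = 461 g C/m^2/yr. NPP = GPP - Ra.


NPP = GPP - Ra = 1397 - 461 = 936 g C/m^2/yr

936 g C/m^2/yr


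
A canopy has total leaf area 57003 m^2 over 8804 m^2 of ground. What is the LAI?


LAI = 57003 / 8804 = 6.4747 ≈ 6.47

6.47


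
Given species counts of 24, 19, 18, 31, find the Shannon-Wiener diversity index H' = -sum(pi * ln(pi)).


Total N = 24 + 19 + 18 + 31 = 92
Per-species terms:
  p = 24/92 = 0.260870; ln(p) = -1.343733; p*ln(p) = 0.260870 * (-1.343733) = -0.350540
  p = 19/92 = 0.206522; ln(p) = -1.577348; p*ln(p) = 0.206522 * (-1.577348) = -0.325757
  p = 18/92 = 0.195652; ln(p) = -1.631418; p*ln(p) = 0.195652 * (-1.631418) = -0.319190
  p = 31/92 = 0.336957; ln(p) = -1.087800; p*ln(p) = 0.336957 * (-1.087800) = -0.366542
sum(p*ln(p)) = (-0.350540) + (-0.325757) + (-0.319190) + (-0.366542) = -1.362029
H' = -(-1.362029) = 1.362029 ≈ 1.3620

1.3620


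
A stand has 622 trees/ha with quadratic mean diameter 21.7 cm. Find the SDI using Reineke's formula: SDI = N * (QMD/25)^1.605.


QMD/25 = 21.7/25 = 0.868
(0.868)^1.605 = exp(1.605 * ln(0.868)) = exp(1.605 * (-0.141564)) = exp(-0.227210) = 0.796753
SDI = 622 * 0.796753 = 495.580 ≈ 496

496


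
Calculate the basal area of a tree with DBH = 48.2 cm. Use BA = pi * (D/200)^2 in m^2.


D/200 = 48.2/200 = 0.241 m
(D/200)^2 = 0.241^2 = 0.058081
BA = 3.141593 * 0.058081 = 0.182467 ≈ 0.1825 m^2

0.1825 m^2


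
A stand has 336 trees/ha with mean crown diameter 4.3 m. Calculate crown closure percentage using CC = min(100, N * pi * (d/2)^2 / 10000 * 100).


(d/2)^2 = (4.3/2)^2 = 2.15^2 = 4.6225
Crown area = 3.141593 * 4.6225 = 14.5220 m^2
N * area / 10000 * 100 = 336 * 14.5220 / 10000 * 100 = 48.7939
CC = min(100, 48.7939) = 48.7939 ≈ 48.8%

48.8%


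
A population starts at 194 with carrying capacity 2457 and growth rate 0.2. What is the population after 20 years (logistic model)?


(K - N0)/N0 = (2457 - 194)/194 = 2263/194 = 11.6649
r*t = 0.2 * 20 = 4; exp(-4) = 0.0183156
11.6649 * 0.0183156 = 0.213650
1 + 0.213650 = 1.21365
N = 2457 / 1.21365 = 2024.47 ≈ 2024

2024


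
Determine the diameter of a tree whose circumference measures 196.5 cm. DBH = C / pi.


DBH = C / pi = 196.5 / 3.141593 = 62.5479 ≈ 62.55 cm

62.55 cm


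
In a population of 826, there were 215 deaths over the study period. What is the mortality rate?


Mortality rate = 215 / 826 = 0.260291 ≈ 0.2603

0.2603


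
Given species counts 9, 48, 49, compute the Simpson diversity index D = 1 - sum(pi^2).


Total N = 9 + 48 + 49 = 106
Per-species terms:
  p = 9/106 = 0.084906; p^2 = 0.084906^2 = 0.007209
  p = 48/106 = 0.452830; p^2 = 0.452830^2 = 0.205055
  p = 49/106 = 0.462264; p^2 = 0.462264^2 = 0.213688
sum(p^2) = 0.007209 + 0.205055 + 0.213688 = 0.425952
D = 1 - 0.425952 = 0.574048 ≈ 0.5740

0.5740


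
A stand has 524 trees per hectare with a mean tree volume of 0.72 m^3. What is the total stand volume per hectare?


V_stand = 524 * 0.72 = 377.28 ≈ 377.3 m^3/ha

377.3 m^3/ha


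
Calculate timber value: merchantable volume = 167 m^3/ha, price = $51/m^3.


Value = 167 * 51 = $8517/ha

$8517/ha


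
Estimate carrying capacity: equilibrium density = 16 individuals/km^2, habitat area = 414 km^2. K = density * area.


K = 16 * 414 = 6624 individuals

6624 individuals


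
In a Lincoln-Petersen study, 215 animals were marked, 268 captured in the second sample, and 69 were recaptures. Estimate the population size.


N = M * C / R = 215 * 268 / 69 = 57620 / 69 = 835.07 ≈ 835

835 individuals


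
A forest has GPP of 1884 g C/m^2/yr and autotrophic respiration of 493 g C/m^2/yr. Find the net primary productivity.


NPP = GPP - Ra = 1884 - 493 = 1391 g C/m^2/yr

1391 g C/m^2/yr


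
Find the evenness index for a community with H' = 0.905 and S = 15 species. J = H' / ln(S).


ln(15) = 2.70805
J = H' / ln(S) = 0.905 / 2.70805 = 0.334189 ≈ 0.3342

0.3342


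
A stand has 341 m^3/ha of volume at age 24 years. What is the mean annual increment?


MAI = 341 / 24 = 14.2083 ≈ 14.21 m^3/ha/yr

14.21 m^3/ha/yr


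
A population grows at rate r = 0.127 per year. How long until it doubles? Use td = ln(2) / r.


td = ln(2) / 0.127 = 0.693147 / 0.127 = 5.45785 ≈ 5.5 years

5.5 years


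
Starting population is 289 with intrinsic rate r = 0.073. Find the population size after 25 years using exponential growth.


r*t = 0.073 * 25 = 1.825
exp(1.825) = 6.20280
N = 289 * 6.20280 = 1792.61 ≈ 1793

1793


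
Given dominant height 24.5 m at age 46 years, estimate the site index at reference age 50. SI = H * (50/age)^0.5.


50/46 = 1.08696
(1.08696)^0.5 = 1.04257
SI = 24.5 * 1.04257 = 25.5430 ≈ 25.5 m

25.5 m


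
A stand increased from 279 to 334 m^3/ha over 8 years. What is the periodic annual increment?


PAI = (V2 - V1) / period = (334 - 279) / 8 = 55 / 8 = 6.8750 ≈ 6.88 m^3/ha/yr

6.88 m^3/ha/yr


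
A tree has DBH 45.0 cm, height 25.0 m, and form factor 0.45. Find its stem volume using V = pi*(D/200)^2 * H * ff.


(D/200)^2 = (45.0/200)^2 = 0.225^2 = 0.050625
BA = 3.141593 * 0.050625 = 0.159043 m^2
V = 0.159043 * 25.0 * 0.45 = 1.78923 ≈ 1.789 m^3

1.789 m^3


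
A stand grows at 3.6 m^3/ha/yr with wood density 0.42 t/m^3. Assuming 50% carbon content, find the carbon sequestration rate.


C = 3.6 * 0.42 * 0.5 = 0.756 ≈ 0.76 t C/ha/yr

0.76 t C/ha/yr


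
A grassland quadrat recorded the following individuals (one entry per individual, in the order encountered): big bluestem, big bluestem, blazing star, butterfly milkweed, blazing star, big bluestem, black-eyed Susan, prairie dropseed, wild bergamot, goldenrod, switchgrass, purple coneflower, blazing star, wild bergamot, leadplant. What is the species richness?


Total individuals logged = 15
Distinct species (count of individuals): big bluestem (3), blazing star (3), butterfly milkweed (1), black-eyed Susan (1), prairie dropseed (1), wild bergamot (2), goldenrod (1), switchgrass (1), purple coneflower (1), leadplant (1)
Species richness = number of distinct species = 10

10


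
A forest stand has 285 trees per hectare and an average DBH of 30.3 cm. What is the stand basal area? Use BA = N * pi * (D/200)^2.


(D/200)^2 = (30.3/200)^2 = 0.1515^2 = 0.02295225
Individual BA = 3.141593 * 0.02295225 = 0.0721066 m^2
Stand BA = 285 * 0.0721066 = 20.5504 ≈ 20.55 m^2/ha

20.55 m^2/ha


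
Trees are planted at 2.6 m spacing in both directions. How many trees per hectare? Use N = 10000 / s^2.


N = 10000 / 2.6^2 = 10000 / 6.76 = 1479.29 ≈ 1479 trees/ha

1479 trees/ha


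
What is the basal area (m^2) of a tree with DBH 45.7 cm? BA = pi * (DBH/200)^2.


D/200 = 45.7/200 = 0.2285 m
(D/200)^2 = 0.2285^2 = 0.05221225
BA = 3.141593 * 0.05221225 = 0.164030 ≈ 0.1640 m^2

0.1640 m^2


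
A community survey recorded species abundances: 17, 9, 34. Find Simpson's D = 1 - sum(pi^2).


Total N = 17 + 9 + 34 = 60
Per-species terms:
  p = 17/60 = 0.283333; p^2 = 0.283333^2 = 0.080278
  p = 9/60 = 0.150000; p^2 = 0.150000^2 = 0.022500
  p = 34/60 = 0.566667; p^2 = 0.566667^2 = 0.321111
sum(p^2) = 0.080278 + 0.022500 + 0.321111 = 0.423889
D = 1 - 0.423889 = 0.576111 ≈ 0.5761

0.5761


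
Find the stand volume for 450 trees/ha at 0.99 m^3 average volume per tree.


V_stand = 450 * 0.99 = 445.5 m^3/ha

445.5 m^3/ha


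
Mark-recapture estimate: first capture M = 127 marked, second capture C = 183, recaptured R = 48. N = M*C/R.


N = M * C / R = 127 * 183 / 48 = 23241 / 48 = 484.19 ≈ 484

484 individuals


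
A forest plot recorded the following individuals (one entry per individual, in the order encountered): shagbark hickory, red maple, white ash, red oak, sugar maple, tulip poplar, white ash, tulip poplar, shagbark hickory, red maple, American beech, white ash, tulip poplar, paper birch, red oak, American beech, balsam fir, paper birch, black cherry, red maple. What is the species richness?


Total individuals logged = 20
Distinct species (count of individuals): shagbark hickory (2), red maple (3), white ash (3), red oak (2), sugar maple (1), tulip poplar (3), American beech (2), paper birch (2), balsam fir (1), black cherry (1)
Species richness = number of distinct species = 10

10


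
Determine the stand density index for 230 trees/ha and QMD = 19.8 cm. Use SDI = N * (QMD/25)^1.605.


QMD/25 = 19.8/25 = 0.792
(0.792)^1.605 = exp(1.605 * ln(0.792)) = exp(1.605 * (-0.233194)) = exp(-0.374276) = 0.687787
SDI = 230 * 0.687787 = 158.191 ≈ 158

158


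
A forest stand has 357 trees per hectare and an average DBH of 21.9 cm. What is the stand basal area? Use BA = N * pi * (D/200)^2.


(D/200)^2 = (21.9/200)^2 = 0.1095^2 = 0.01199025
Individual BA = 3.141593 * 0.01199025 = 0.0376685 m^2
Stand BA = 357 * 0.0376685 = 13.4477 ≈ 13.45 m^2/ha

13.45 m^2/ha


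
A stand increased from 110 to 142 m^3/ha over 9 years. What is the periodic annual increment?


PAI = (V2 - V1) / period = (142 - 110) / 9 = 32 / 9 = 3.5556 ≈ 3.56 m^3/ha/yr

3.56 m^3/ha/yr


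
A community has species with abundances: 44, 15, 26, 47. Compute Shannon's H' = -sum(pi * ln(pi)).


Total N = 44 + 15 + 26 + 47 = 132
Per-species terms:
  p = 44/132 = 0.333333; ln(p) = -1.098613; p*ln(p) = 0.333333 * (-1.098613) = -0.366204
  p = 15/132 = 0.113636; ln(p) = -2.174755; p*ln(p) = 0.113636 * (-2.174755) = -0.247130
  p = 26/132 = 0.196970; ln(p) = -1.624704; p*ln(p) = 0.196970 * (-1.624704) = -0.320018
  p = 47/132 = 0.356061; ln(p) = -1.032653; p*ln(p) = 0.356061 * (-1.032653) = -0.367687
sum(p*ln(p)) = (-0.366204) + (-0.247130) + (-0.320018) + (-0.367687) = -1.301039
H' = -(-1.301039) = 1.301039 ≈ 1.3010

1.3010


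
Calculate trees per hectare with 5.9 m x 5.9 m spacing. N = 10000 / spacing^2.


N = 10000 / 5.9^2 = 10000 / 34.81 = 287.274 ≈ 287 trees/ha

287 trees/ha


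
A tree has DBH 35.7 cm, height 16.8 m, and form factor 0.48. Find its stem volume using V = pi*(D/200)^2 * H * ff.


(D/200)^2 = (35.7/200)^2 = 0.1785^2 = 0.03186225
BA = 3.141593 * 0.03186225 = 0.100098 m^2
V = 0.100098 * 16.8 * 0.48 = 0.807190 ≈ 0.807 m^3

0.807 m^3


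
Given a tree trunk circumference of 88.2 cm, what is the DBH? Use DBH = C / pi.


DBH = C / pi = 88.2 / 3.141593 = 28.0749 ≈ 28.07 cm

28.07 cm


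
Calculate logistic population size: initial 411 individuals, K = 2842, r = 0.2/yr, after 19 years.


(K - N0)/N0 = (2842 - 411)/411 = 2431/411 = 5.91484
r*t = 0.2 * 19 = 3.8; exp(-3.8) = 0.0223708
5.91484 * 0.0223708 = 0.132320
1 + 0.132320 = 1.13232
N = 2842 / 1.13232 = 2509.89 ≈ 2510

2510


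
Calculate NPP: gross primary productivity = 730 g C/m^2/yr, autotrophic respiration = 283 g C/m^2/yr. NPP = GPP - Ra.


NPP = GPP - Ra = 730 - 283 = 447 g C/m^2/yr

447 g C/m^2/yr


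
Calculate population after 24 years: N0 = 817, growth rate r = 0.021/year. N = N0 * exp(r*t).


r*t = 0.021 * 24 = 0.504
exp(0.504) = 1.65533
N = 817 * 1.65533 = 1352.40 ≈ 1352

1352


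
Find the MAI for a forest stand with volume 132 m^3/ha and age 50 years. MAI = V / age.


MAI = 132 / 50 = 2.64 m^3/ha/yr

2.64 m^3/ha/yr


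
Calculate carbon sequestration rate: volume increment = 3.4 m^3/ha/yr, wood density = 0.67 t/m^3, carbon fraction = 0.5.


C = 3.4 * 0.67 * 0.5 = 1.139 ≈ 1.14 t C/ha/yr

1.14 t C/ha/yr


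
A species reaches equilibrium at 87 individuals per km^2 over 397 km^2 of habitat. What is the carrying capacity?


K = 87 * 397 = 34539 individuals

34539 individuals


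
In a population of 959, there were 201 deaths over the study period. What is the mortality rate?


Mortality rate = 201 / 959 = 0.209593 ≈ 0.2096

0.2096


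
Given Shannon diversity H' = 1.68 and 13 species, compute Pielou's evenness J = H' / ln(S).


ln(13) = 2.56495
J = H' / ln(S) = 1.68 / 2.56495 = 0.654984 ≈ 0.6550

0.6550


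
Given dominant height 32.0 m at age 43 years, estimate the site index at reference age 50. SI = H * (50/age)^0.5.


50/43 = 1.16279
(1.16279)^0.5 = 1.07833
SI = 32.0 * 1.07833 = 34.5066 ≈ 34.5 m

34.5 m


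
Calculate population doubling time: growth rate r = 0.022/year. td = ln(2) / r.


td = ln(2) / 0.022 = 0.693147 / 0.022 = 31.5067 ≈ 31.5 years

31.5 years


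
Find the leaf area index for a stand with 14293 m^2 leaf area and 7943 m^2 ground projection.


LAI = 14293 / 7943 = 1.7994 ≈ 1.80

1.80


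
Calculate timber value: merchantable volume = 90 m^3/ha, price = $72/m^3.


Value = 90 * 72 = $6480/ha

$6480/ha


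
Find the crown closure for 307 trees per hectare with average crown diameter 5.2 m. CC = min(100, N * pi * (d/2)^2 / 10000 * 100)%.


(d/2)^2 = (5.2/2)^2 = 2.6^2 = 6.76
Crown area = 3.141593 * 6.76 = 21.2372 m^2
N * area / 10000 * 100 = 307 * 21.2372 / 10000 * 100 = 65.1982
CC = min(100, 65.1982) = 65.1982 ≈ 65.2%

65.2%


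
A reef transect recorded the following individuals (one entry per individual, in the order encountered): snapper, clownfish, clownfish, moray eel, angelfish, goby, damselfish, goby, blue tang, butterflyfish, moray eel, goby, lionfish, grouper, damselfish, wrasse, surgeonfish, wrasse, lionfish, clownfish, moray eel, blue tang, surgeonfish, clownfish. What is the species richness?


Total individuals logged = 24
Distinct species (count of individuals): snapper (1), clownfish (4), moray eel (3), angelfish (1), goby (3), damselfish (2), blue tang (2), butterflyfish (1), lionfish (2), grouper (1), wrasse (2), surgeonfish (2)
Species richness = number of distinct species = 12

12


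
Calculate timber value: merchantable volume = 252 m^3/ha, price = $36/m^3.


Value = 252 * 36 = $9072/ha

$9072/ha


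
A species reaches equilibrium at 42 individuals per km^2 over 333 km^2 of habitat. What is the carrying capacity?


K = 42 * 333 = 13986 individuals

13986 individuals


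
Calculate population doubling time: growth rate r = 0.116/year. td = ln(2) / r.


td = ln(2) / 0.116 = 0.693147 / 0.116 = 5.97541 ≈ 6.0 years

6.0 years


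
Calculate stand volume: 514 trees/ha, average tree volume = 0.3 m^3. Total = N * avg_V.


V_stand = 514 * 0.3 = 154.2 m^3/ha

154.2 m^3/ha


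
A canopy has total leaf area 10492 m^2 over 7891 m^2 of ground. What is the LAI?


LAI = 10492 / 7891 = 1.3296 ≈ 1.33

1.33


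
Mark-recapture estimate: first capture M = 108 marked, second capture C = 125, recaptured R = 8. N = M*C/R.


N = M * C / R = 108 * 125 / 8 = 13500 / 8 = 1687.50 ≈ 1688

1688 individuals


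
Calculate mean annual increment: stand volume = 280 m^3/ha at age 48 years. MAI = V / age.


MAI = 280 / 48 = 5.8333 ≈ 5.83 m^3/ha/yr

5.83 m^3/ha/yr


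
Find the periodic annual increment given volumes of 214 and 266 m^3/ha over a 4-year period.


PAI = (V2 - V1) / period = (266 - 214) / 4 = 52 / 4 = 13.00 m^3/ha/yr

13.00 m^3/ha/yr


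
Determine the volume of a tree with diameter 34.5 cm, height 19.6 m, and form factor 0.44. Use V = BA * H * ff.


(D/200)^2 = (34.5/200)^2 = 0.1725^2 = 0.02975625
BA = 3.141593 * 0.02975625 = 0.0934820 m^2
V = 0.0934820 * 19.6 * 0.44 = 0.806189 ≈ 0.806 m^3

0.806 m^3
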